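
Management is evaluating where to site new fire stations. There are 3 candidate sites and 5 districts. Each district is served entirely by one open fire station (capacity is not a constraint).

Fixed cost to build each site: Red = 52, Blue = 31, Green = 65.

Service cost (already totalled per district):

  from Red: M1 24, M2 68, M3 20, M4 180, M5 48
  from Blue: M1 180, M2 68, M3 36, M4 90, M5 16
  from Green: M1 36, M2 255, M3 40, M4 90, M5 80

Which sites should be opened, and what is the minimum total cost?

For any fixed open set, each district goes to its cheapest open site; total = fixed + service.
{Red, Blue}: M1→Red 24, M2→Red 68, M3→Red 20, M4→Blue 90, M5→Blue 16. Service 218; fixed 83; total 301.
{Blue, Green}: service 246 + fixed 96 = 342
{Red, Blue, Green}: service 218 + fixed 148 = 366
{Blue}: M1→Blue 180, M2→Blue 68, M3→Blue 36, M4→Blue 90, M5→Blue 16. Service 390; fixed 31; total 421.
No other subset beats 301.

Open Red and Blue; minimum total cost 301.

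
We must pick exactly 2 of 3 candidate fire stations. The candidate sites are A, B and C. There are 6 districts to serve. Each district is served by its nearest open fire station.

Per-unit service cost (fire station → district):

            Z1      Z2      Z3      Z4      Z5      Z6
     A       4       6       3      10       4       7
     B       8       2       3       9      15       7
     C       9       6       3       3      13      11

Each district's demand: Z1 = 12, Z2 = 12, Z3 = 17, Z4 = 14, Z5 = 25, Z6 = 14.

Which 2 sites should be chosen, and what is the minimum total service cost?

With exactly 2 open, each district uses its cheapest among the chosen.
{A, C}: Z1→A 4·12=48, Z2→A 6·12=72, Z3→A 3·17=51, Z4→C 3·14=42, Z5→A 4·25=100, Z6→A 7·14=98. Service cost 411.
{A, B}: service cost 447
{B, C}: service cost 636
Among all 3 size-2 choices, {A, C} is lowest.

Choose A and C; total service cost 411.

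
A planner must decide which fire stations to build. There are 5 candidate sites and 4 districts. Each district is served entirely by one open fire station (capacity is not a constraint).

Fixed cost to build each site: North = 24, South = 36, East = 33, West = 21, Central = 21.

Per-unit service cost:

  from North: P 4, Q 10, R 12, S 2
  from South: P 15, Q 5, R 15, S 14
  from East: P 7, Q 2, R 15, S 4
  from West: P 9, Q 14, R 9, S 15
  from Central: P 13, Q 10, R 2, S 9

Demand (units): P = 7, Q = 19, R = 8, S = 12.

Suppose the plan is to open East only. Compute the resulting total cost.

Total cost: 288

Each district is assigned to its cheapest site among the open ones.
{East}: P→East 7·7=49, Q→East 2·19=38, R→East 15·8=120, S→East 4·12=48. Service 255; fixed 33; total 288.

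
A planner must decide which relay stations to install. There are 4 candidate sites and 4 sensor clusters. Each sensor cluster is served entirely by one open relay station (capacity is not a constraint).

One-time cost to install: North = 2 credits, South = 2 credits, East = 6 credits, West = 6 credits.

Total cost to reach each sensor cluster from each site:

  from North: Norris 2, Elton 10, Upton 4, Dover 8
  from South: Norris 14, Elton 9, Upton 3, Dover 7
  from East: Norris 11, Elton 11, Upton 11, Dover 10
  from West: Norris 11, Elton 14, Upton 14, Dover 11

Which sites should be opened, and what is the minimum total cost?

Open North and South; minimum total cost 25.

For any fixed open set, each sensor cluster goes to its cheapest open site; total = fixed + service.
{North, South}: Norris→North 2, Elton→South 9, Upton→South 3, Dover→South 7. Service 21; fixed 4; total 25.
{North}: service 24 + fixed 2 = 26
{North, South, East}: service 21 + fixed 10 = 31
{North, South, East, West}: service 21 + fixed 16 = 37
No other subset beats 25.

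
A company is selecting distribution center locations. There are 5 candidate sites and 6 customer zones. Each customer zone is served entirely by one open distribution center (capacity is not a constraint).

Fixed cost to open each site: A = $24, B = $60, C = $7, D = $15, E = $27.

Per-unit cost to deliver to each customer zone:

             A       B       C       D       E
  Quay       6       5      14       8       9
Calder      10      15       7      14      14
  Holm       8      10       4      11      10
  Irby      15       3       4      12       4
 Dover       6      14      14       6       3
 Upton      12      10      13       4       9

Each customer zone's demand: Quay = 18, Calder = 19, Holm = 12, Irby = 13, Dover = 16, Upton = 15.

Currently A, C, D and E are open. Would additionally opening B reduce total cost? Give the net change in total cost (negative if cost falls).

No — net change +29 (cost rises by 29).

Current service cost with {A, C, D, E}: 449.
Adding B: each customer zone re-picks its cheapest; new service cost 418, saving 31.
Extra fixed cost: 60. Net change = 60 − 31 = 29.
(Totals: 522 → 551.)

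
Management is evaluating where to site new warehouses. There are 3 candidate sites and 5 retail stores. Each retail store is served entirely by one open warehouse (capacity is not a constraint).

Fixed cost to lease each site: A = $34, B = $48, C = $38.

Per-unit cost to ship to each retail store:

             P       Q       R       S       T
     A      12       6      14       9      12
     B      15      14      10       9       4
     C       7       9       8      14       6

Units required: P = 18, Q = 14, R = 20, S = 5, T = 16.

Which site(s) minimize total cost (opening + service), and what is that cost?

For any fixed open set, each retail store goes to its cheapest open site; total = fixed + service.
{A, C}: P→C 7·18=126, Q→A 6·14=84, R→C 8·20=160, S→A 9·5=45, T→C 6·16=96. Service 511; fixed 72; total 583.
{A, B, C}: P→C 7·18=126, Q→A 6·14=84, R→C 8·20=160, S→A 9·5=45, T→B 4·16=64. Service 479; fixed 120; total 599.
{B, C}: P→C 7·18=126, Q→C 9·14=126, R→C 8·20=160, S→B 9·5=45, T→B 4·16=64. Service 521; fixed 86; total 607.
{A}: service 817 + fixed 34 = 851
No other subset beats 583.

Open A and C; minimum total cost 583.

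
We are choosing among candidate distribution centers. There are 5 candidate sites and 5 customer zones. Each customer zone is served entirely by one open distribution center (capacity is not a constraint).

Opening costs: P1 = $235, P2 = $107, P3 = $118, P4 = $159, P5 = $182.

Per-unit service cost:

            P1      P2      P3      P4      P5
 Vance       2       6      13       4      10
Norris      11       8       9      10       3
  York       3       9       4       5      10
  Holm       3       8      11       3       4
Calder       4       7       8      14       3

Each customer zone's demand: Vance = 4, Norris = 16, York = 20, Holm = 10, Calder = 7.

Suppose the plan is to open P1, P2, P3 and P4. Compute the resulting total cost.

Total cost: 873

Each customer zone is assigned to its cheapest site among the open ones.
{P1, P2, P3, P4}: Vance→P1 2·4=8, Norris→P2 8·16=128, York→P1 3·20=60, Holm→P1 3·10=30, Calder→P1 4·7=28. Service 254; fixed 619; total 873.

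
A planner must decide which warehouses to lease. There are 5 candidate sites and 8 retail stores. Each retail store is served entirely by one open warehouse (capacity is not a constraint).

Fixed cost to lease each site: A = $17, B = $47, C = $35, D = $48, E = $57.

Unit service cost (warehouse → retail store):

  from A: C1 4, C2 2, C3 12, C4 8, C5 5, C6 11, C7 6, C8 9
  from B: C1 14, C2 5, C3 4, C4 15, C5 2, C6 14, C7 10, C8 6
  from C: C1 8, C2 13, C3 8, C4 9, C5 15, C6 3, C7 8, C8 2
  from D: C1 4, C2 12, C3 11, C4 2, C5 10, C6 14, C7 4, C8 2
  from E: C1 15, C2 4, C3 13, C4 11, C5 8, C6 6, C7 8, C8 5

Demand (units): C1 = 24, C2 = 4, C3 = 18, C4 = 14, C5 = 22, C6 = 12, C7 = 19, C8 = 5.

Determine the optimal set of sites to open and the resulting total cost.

Open B, C and D; minimum total cost 512.

For any fixed open set, each retail store goes to its cheapest open site; total = fixed + service.
{B, C, D}: C1→D 4·24=96, C2→B 5·4=20, C3→B 4·18=72, C4→D 2·14=28, C5→B 2·22=44, C6→C 3·12=36, C7→D 4·19=76, C8→C 2·5=10. Service 382; fixed 130; total 512.
{A, B, C, D}: C1→A 4·24=96, C2→A 2·4=8, C3→B 4·18=72, C4→D 2·14=28, C5→B 2·22=44, C6→C 3·12=36, C7→D 4·19=76, C8→C 2·5=10. Service 370; fixed 147; total 517.
{B, C, D, E}: service 378 + fixed 187 = 565
{A, B, C, D, E}: service 370 + fixed 204 = 574
No other subset beats 512.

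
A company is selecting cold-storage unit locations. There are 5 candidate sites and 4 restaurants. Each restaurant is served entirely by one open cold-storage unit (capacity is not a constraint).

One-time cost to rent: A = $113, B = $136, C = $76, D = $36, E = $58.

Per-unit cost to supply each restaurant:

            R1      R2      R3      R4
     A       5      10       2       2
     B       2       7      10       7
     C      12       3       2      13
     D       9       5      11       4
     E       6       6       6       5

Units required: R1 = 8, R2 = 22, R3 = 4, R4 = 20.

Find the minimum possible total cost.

Minimum total cost: 338

For any fixed open set, each restaurant goes to its cheapest open site; total = fixed + service.
{C, D}: R1→D 9·8=72, R2→C 3·22=66, R3→C 2·4=8, R4→D 4·20=80. Service 226; fixed 112; total 338.
{D}: R1→D 9·8=72, R2→D 5·22=110, R3→D 11·4=44, R4→D 4·20=80. Service 306; fixed 36; total 342.
{A, C}: R1→A 5·8=40, R2→C 3·22=66, R3→A 2·4=8, R4→A 2·20=40. Service 154; fixed 189; total 343.
{A, B, C, D, E}: service 130 + fixed 419 = 549
No other subset beats 338.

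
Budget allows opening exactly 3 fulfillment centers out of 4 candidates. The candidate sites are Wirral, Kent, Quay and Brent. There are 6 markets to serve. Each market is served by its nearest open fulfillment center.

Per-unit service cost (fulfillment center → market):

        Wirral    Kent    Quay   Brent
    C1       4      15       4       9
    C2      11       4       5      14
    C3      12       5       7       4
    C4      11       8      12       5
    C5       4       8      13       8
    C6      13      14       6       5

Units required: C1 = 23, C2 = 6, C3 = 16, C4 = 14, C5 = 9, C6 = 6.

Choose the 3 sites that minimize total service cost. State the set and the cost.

Choose Wirral, Kent and Brent; total service cost 316.

With exactly 3 open, each market uses its cheapest among the chosen.
{Wirral, Kent, Brent}: C1→Wirral 4·23=92, C2→Kent 4·6=24, C3→Brent 4·16=64, C4→Brent 5·14=70, C5→Wirral 4·9=36, C6→Brent 5·6=30. Service cost 316.
{Wirral, Quay, Brent}: service cost 322
{Kent, Quay, Brent}: service cost 352
Among all 4 size-3 choices, {Wirral, Kent, Brent} is lowest.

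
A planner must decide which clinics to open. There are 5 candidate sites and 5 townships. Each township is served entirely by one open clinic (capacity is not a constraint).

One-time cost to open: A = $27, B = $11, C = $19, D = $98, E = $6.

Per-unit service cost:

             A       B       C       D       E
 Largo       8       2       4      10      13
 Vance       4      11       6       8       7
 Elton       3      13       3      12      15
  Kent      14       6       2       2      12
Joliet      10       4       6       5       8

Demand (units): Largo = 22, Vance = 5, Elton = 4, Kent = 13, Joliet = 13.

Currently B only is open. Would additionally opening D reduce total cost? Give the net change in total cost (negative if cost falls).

No — net change +27 (cost rises by 27).

Current service cost with {B}: 281.
Adding D: each township re-picks its cheapest; new service cost 210, saving 71.
Extra fixed cost: 98. Net change = 98 − 71 = 27.
(Totals: 292 → 319.)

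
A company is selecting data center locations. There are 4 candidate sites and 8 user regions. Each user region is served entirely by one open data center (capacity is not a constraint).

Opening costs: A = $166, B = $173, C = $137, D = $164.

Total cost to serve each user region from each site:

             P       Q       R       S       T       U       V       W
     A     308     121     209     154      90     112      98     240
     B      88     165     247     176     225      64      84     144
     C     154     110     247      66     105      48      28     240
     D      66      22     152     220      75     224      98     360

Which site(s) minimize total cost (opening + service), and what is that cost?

For any fixed open set, each user region goes to its cheapest open site; total = fixed + service.
{C, D}: P→D 66, Q→D 22, R→D 152, S→C 66, T→D 75, U→C 48, V→C 28, W→C 240. Service 697; fixed 301; total 998.
{B, C, D}: P→D 66, Q→D 22, R→D 152, S→C 66, T→D 75, U→C 48, V→C 28, W→B 144. Service 601; fixed 474; total 1075.
{B, D}: service 783 + fixed 337 = 1120
{A, B, C, D}: P→D 66, Q→D 22, R→D 152, S→C 66, T→D 75, U→C 48, V→C 28, W→B 144. Service 601; fixed 640; total 1241.
(All 15 nonempty subsets were checked; C and D is lowest.)

Open C and D; minimum total cost 998.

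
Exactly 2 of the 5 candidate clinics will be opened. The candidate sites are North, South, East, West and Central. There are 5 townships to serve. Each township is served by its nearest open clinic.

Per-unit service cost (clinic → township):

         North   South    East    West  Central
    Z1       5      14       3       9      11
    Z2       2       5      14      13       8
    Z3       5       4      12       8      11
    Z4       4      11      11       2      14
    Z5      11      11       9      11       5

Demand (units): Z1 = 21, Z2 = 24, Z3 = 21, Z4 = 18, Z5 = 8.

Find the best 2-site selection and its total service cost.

Choose North and East; total service cost 360.

With exactly 2 open, each township uses its cheapest among the chosen.
{North, East}: Z1→East 3·21=63, Z2→North 2·24=48, Z3→North 5·21=105, Z4→North 4·18=72, Z5→East 9·8=72. Service cost 360.
{North, Central}: service cost 370
{North, West}: service cost 382
Among all 10 size-2 choices, {North, East} is lowest.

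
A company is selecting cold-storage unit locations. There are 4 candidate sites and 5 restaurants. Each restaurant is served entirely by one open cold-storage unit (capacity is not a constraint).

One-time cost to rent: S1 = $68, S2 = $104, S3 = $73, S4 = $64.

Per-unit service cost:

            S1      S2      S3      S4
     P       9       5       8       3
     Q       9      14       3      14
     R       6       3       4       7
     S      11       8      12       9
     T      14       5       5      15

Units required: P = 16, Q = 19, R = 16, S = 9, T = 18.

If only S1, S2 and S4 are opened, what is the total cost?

Total cost: 665

Each restaurant is assigned to its cheapest site among the open ones.
{S1, S2, S4}: P→S4 3·16=48, Q→S1 9·19=171, R→S2 3·16=48, S→S2 8·9=72, T→S2 5·18=90. Service 429; fixed 236; total 665.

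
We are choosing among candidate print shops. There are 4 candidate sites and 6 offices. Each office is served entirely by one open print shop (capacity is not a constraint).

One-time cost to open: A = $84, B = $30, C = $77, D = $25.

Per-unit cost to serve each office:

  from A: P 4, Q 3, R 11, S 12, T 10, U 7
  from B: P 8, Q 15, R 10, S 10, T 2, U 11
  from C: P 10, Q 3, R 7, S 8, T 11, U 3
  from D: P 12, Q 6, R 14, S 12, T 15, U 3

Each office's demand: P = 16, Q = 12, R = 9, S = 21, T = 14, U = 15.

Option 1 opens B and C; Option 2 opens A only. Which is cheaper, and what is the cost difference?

Option 1 is cheaper by 205.

Option 1: {B, C}: P→B 8·16=128, Q→C 3·12=36, R→C 7·9=63, S→C 8·21=168, T→B 2·14=28, U→C 3·15=45. Service 468; fixed 107; total 575.
Option 2: {A}: P→A 4·16=64, Q→A 3·12=36, R→A 11·9=99, S→A 12·21=252, T→A 10·14=140, U→A 7·15=105. Service 696; fixed 84; total 780.
Difference: |575 − 780| = 205.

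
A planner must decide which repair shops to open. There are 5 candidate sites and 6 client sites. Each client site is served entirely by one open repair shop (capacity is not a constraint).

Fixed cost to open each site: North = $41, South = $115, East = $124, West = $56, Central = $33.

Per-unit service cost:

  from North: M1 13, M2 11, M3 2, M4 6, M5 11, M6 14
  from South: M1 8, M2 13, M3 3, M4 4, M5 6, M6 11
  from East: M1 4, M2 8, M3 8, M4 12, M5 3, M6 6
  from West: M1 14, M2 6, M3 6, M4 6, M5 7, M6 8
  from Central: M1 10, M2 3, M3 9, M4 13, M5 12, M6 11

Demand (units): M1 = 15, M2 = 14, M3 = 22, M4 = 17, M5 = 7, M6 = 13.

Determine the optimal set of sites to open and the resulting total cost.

For any fixed open set, each client site goes to its cheapest open site; total = fixed + service.
{North, East, Central}: M1→East 4·15=60, M2→Central 3·14=42, M3→North 2·22=44, M4→North 6·17=102, M5→East 3·7=21, M6→East 6·13=78. Service 347; fixed 198; total 545.
{North, East}: service 417 + fixed 165 = 582
{North, East, West, Central}: service 347 + fixed 254 = 601
{North, South, East, West, Central}: M1→East 4·15=60, M2→Central 3·14=42, M3→North 2·22=44, M4→South 4·17=68, M5→East 3·7=21, M6→East 6·13=78. Service 313; fixed 369; total 682.
No other subset beats 545.

Open North, East and Central; minimum total cost 545.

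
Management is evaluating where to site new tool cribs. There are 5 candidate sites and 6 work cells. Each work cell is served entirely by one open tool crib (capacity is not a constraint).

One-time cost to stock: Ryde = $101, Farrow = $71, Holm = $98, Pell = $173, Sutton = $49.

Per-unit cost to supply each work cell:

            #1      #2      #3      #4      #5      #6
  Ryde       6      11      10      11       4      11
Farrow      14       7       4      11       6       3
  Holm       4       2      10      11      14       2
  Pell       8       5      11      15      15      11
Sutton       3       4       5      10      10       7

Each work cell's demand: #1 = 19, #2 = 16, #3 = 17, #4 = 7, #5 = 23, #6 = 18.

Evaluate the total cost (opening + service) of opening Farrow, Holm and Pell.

Total cost: 769

Each work cell is assigned to its cheapest site among the open ones.
{Farrow, Holm, Pell}: #1→Holm 4·19=76, #2→Holm 2·16=32, #3→Farrow 4·17=68, #4→Farrow 11·7=77, #5→Farrow 6·23=138, #6→Holm 2·18=36. Service 427; fixed 342; total 769.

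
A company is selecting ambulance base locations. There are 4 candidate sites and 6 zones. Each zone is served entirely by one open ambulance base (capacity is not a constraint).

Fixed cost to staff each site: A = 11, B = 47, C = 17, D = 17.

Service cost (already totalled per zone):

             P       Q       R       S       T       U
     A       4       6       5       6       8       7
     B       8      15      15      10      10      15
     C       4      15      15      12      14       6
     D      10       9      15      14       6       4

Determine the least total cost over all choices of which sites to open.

Minimum total cost: 47

For any fixed open set, each zone goes to its cheapest open site; total = fixed + service.
{A}: P→A 4, Q→A 6, R→A 5, S→A 6, T→A 8, U→A 7. Service 36; fixed 11; total 47.
{A, D}: service 31 + fixed 28 = 59
{A, C}: P→A 4, Q→A 6, R→A 5, S→A 6, T→A 8, U→C 6. Service 35; fixed 28; total 63.
{A, B, C, D}: service 31 + fixed 92 = 123
No other subset beats 47.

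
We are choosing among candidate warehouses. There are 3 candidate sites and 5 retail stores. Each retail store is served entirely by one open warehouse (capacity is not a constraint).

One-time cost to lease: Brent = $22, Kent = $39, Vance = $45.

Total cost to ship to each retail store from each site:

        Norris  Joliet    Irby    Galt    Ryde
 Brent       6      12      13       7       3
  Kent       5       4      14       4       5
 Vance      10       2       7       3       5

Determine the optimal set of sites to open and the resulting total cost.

For any fixed open set, each retail store goes to its cheapest open site; total = fixed + service.
{Brent}: Norris→Brent 6, Joliet→Brent 12, Irby→Brent 13, Galt→Brent 7, Ryde→Brent 3. Service 41; fixed 22; total 63.
{Kent}: service 32 + fixed 39 = 71
{Vance}: Norris→Vance 10, Joliet→Vance 2, Irby→Vance 7, Galt→Vance 3, Ryde→Vance 5. Service 27; fixed 45; total 72.
{Brent, Kent, Vance}: Norris→Kent 5, Joliet→Vance 2, Irby→Vance 7, Galt→Vance 3, Ryde→Brent 3. Service 20; fixed 106; total 126.
No other subset beats 63.

Open Brent only; minimum total cost 63.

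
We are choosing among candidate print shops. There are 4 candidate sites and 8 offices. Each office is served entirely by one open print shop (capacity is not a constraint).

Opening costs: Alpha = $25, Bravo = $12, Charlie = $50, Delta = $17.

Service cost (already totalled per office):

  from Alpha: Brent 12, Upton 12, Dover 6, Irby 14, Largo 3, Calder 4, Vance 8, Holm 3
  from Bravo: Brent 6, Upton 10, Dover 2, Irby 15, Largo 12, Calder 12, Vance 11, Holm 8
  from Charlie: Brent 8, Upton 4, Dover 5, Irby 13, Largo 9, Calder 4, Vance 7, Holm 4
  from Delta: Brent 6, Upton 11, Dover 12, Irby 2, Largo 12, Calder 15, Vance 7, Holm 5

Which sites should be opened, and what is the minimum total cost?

Open Alpha and Delta; minimum total cost 84.

For any fixed open set, each office goes to its cheapest open site; total = fixed + service.
{Alpha, Delta}: Brent→Delta 6, Upton→Delta 11, Dover→Alpha 6, Irby→Delta 2, Largo→Alpha 3, Calder→Alpha 4, Vance→Delta 7, Holm→Alpha 3. Service 42; fixed 42; total 84.
{Bravo, Delta}: service 56 + fixed 29 = 85
{Alpha}: service 62 + fixed 25 = 87
{Alpha, Bravo, Charlie, Delta}: service 31 + fixed 104 = 135
(All 15 nonempty subsets were checked; Alpha and Delta is lowest.)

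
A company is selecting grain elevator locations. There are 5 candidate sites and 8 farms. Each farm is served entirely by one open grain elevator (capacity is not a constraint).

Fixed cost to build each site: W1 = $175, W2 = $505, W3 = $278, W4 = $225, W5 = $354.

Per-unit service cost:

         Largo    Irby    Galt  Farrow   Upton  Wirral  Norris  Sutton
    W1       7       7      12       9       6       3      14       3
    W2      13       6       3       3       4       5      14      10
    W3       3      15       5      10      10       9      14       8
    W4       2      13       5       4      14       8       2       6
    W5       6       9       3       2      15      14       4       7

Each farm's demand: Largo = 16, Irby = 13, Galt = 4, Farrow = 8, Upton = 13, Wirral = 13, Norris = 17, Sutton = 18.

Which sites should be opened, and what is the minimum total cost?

Open W1 and W4; minimum total cost 780.

For any fixed open set, each farm goes to its cheapest open site; total = fixed + service.
{W1, W4}: Largo→W4 2·16=32, Irby→W1 7·13=91, Galt→W4 5·4=20, Farrow→W4 4·8=32, Upton→W1 6·13=78, Wirral→W1 3·13=39, Norris→W4 2·17=34, Sutton→W1 3·18=54. Service 380; fixed 400; total 780.
{W4}: Largo→W4 2·16=32, Irby→W4 13·13=169, Galt→W4 5·4=20, Farrow→W4 4·8=32, Upton→W4 14·13=182, Wirral→W4 8·13=104, Norris→W4 2·17=34, Sutton→W4 6·18=108. Service 681; fixed 225; total 906.
{W1}: service 732 + fixed 175 = 907
{W1, W2, W3, W4, W5}: service 317 + fixed 1537 = 1854
No other subset beats 780.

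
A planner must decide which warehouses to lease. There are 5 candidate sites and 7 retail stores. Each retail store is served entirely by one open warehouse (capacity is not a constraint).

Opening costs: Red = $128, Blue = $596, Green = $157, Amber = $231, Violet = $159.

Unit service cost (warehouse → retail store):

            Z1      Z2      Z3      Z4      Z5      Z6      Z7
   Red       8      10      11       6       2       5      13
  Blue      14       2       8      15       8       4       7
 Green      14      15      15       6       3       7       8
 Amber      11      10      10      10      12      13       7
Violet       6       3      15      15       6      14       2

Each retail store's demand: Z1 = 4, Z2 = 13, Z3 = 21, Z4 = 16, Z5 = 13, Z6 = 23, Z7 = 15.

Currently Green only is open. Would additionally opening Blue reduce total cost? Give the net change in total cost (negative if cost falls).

No — net change +196 (cost rises by 196).

Current service cost with {Green}: 982.
Adding Blue: each retail store re-picks its cheapest; new service cost 582, saving 400.
Extra fixed cost: 596. Net change = 596 − 400 = 196.
(Totals: 1139 → 1335.)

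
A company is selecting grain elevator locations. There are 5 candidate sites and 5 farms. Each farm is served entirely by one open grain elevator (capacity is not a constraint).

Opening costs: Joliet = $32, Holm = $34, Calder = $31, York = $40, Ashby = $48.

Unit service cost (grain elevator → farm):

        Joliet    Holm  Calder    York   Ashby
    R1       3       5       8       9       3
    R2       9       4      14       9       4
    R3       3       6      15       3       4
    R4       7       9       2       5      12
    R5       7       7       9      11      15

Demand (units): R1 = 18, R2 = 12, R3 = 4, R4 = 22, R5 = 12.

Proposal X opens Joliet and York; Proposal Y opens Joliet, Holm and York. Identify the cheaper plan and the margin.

Proposal Y is cheaper by 26.

Proposal X: {Joliet, York}: R1→Joliet 3·18=54, R2→Joliet 9·12=108, R3→Joliet 3·4=12, R4→York 5·22=110, R5→Joliet 7·12=84. Service 368; fixed 72; total 440.
Proposal Y: {Joliet, Holm, York}: R1→Joliet 3·18=54, R2→Holm 4·12=48, R3→Joliet 3·4=12, R4→York 5·22=110, R5→Joliet 7·12=84. Service 308; fixed 106; total 414.
Difference: |440 − 414| = 26.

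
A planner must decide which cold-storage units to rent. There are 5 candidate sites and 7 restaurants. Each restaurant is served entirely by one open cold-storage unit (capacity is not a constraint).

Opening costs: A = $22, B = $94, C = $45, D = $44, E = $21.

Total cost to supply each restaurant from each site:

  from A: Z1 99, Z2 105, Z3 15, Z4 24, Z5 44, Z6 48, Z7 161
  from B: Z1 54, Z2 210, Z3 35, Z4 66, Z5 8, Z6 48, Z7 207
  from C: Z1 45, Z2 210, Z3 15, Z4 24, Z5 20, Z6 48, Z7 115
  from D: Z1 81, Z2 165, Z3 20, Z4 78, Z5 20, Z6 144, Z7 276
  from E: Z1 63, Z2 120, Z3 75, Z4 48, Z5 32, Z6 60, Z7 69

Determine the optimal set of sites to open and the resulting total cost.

For any fixed open set, each restaurant goes to its cheapest open site; total = fixed + service.
{A, E}: Z1→E 63, Z2→A 105, Z3→A 15, Z4→A 24, Z5→E 32, Z6→A 48, Z7→E 69. Service 356; fixed 43; total 399.
{C, E}: Z1→C 45, Z2→E 120, Z3→C 15, Z4→C 24, Z5→C 20, Z6→C 48, Z7→E 69. Service 341; fixed 66; total 407.
{A, C, E}: service 326 + fixed 88 = 414
{A, B, C, D, E}: service 314 + fixed 226 = 540
No other subset beats 399.

Open A and E; minimum total cost 399.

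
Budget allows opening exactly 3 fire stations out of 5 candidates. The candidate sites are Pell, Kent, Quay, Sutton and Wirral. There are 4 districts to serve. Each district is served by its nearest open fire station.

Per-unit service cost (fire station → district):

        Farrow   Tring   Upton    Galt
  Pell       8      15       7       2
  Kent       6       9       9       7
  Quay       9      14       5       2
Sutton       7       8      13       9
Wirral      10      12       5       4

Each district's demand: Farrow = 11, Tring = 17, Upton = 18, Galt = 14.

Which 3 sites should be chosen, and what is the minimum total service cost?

With exactly 3 open, each district uses its cheapest among the chosen.
{Kent, Quay, Sutton}: Farrow→Kent 6·11=66, Tring→Sutton 8·17=136, Upton→Quay 5·18=90, Galt→Quay 2·14=28. Service cost 320.
{Pell, Quay, Sutton}: service cost 331
{Pell, Sutton, Wirral}: service cost 331
Among all 10 size-3 choices, {Kent, Quay, Sutton} is lowest.

Choose Kent, Quay and Sutton; total service cost 320.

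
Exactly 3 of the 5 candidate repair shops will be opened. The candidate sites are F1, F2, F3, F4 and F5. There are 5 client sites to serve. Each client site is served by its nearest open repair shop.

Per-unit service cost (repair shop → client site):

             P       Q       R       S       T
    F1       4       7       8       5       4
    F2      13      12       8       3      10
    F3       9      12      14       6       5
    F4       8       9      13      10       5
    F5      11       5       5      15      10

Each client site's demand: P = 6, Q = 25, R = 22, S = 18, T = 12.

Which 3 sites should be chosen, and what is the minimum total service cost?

Choose F1, F2 and F5; total service cost 361.

With exactly 3 open, each client site uses its cheapest among the chosen.
{F1, F2, F5}: P→F1 4·6=24, Q→F5 5·25=125, R→F5 5·22=110, S→F2 3·18=54, T→F1 4·12=48. Service cost 361.
{F1, F3, F5}: service cost 397
{F1, F4, F5}: service cost 397
Among all 10 size-3 choices, {F1, F2, F5} is lowest.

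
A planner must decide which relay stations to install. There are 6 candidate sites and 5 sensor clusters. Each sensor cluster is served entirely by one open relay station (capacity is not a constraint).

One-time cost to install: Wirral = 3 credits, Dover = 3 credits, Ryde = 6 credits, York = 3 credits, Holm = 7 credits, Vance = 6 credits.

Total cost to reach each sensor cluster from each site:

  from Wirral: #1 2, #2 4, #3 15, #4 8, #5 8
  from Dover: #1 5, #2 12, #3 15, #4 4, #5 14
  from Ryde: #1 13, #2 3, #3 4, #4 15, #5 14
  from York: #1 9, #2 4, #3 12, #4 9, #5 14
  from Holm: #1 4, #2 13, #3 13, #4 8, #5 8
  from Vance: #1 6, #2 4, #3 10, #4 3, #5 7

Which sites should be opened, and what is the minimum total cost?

For any fixed open set, each sensor cluster goes to its cheapest open site; total = fixed + service.
{Wirral, Dover, Ryde}: #1→Wirral 2, #2→Ryde 3, #3→Ryde 4, #4→Dover 4, #5→Wirral 8. Service 21; fixed 12; total 33.
{Wirral, Ryde}: service 25 + fixed 9 = 34
{Wirral, Ryde, Vance}: #1→Wirral 2, #2→Ryde 3, #3→Ryde 4, #4→Vance 3, #5→Vance 7. Service 19; fixed 15; total 34.
{Wirral, Dover, Ryde, York, Holm, Vance}: #1→Wirral 2, #2→Ryde 3, #3→Ryde 4, #4→Vance 3, #5→Vance 7. Service 19; fixed 28; total 47.
No other subset beats 33.

Open Wirral, Dover and Ryde; minimum total cost 33.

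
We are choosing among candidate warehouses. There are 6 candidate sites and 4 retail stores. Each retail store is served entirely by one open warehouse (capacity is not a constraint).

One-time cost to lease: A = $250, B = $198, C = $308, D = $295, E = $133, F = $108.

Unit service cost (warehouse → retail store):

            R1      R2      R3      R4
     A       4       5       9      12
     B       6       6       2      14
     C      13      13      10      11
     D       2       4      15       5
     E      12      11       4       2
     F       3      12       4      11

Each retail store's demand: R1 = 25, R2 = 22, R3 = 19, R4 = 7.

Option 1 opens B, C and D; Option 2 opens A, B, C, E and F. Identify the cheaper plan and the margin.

Option 1 is cheaper by 222.

Option 1: {B, C, D}: R1→D 2·25=50, R2→D 4·22=88, R3→B 2·19=38, R4→D 5·7=35. Service 211; fixed 801; total 1012.
Option 2: {A, B, C, E, F}: R1→F 3·25=75, R2→A 5·22=110, R3→B 2·19=38, R4→E 2·7=14. Service 237; fixed 997; total 1234.
Difference: |1012 − 1234| = 222.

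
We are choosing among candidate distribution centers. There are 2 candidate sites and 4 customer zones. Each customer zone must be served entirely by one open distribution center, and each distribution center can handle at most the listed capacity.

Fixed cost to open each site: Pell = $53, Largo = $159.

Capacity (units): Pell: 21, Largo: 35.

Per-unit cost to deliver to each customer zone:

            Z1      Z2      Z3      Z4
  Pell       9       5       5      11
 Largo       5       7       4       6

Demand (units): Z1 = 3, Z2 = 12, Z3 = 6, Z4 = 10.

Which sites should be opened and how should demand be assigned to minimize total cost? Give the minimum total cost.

Minimum total cost: 342

Open {Largo}: Z1→Largo 5·3=15, Z2→Largo 7·12=84, Z3→Largo 4·6=24, Z4→Largo 6·10=60.
Loads: Largo carries 31/35. Service 183; fixed 159; total 342.
Next best feasible plan costs 371.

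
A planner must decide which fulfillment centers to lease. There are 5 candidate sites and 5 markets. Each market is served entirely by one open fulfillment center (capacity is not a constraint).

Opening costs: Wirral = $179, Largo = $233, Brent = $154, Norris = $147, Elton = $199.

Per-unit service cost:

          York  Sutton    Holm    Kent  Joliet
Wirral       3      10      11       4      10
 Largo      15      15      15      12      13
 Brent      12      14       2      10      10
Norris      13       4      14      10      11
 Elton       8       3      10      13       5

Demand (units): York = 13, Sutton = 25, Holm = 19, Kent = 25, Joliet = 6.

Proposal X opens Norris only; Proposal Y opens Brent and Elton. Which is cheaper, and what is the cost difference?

Proposal Y is cheaper by 148.

Proposal X: {Norris}: York→Norris 13·13=169, Sutton→Norris 4·25=100, Holm→Norris 14·19=266, Kent→Norris 10·25=250, Joliet→Norris 11·6=66. Service 851; fixed 147; total 998.
Proposal Y: {Brent, Elton}: York→Elton 8·13=104, Sutton→Elton 3·25=75, Holm→Brent 2·19=38, Kent→Brent 10·25=250, Joliet→Elton 5·6=30. Service 497; fixed 353; total 850.
Difference: |998 − 850| = 148.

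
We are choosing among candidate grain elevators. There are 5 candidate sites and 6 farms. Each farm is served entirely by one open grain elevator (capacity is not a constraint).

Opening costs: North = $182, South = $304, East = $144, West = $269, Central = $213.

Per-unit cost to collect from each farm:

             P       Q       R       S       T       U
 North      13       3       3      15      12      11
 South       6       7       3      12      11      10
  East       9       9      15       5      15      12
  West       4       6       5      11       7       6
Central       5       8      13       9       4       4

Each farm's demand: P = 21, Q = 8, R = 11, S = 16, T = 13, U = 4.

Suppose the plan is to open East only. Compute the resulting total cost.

Each farm is assigned to its cheapest site among the open ones.
{East}: P→East 9·21=189, Q→East 9·8=72, R→East 15·11=165, S→East 5·16=80, T→East 15·13=195, U→East 12·4=48. Service 749; fixed 144; total 893.

Total cost: 893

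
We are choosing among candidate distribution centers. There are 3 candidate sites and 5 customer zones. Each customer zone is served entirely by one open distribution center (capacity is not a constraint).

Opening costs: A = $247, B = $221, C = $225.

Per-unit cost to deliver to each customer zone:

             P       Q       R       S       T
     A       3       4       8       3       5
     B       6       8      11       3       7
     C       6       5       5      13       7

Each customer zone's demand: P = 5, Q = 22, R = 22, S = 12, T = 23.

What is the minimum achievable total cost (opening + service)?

For any fixed open set, each customer zone goes to its cheapest open site; total = fixed + service.
{A}: P→A 3·5=15, Q→A 4·22=88, R→A 8·22=176, S→A 3·12=36, T→A 5·23=115. Service 430; fixed 247; total 677.
{C}: service 567 + fixed 225 = 792
{A, C}: P→A 3·5=15, Q→A 4·22=88, R→C 5·22=110, S→A 3·12=36, T→A 5·23=115. Service 364; fixed 472; total 836.
{A, B, C}: service 364 + fixed 693 = 1057
No other subset beats 677.

Minimum total cost: 677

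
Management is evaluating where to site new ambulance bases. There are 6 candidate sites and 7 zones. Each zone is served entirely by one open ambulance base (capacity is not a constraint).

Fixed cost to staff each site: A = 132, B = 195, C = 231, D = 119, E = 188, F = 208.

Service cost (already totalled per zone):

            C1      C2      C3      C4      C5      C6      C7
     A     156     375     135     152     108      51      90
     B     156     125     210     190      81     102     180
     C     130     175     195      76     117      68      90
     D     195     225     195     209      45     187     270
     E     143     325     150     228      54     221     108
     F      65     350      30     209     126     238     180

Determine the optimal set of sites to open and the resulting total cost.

Open C and F; minimum total cost 1060.

For any fixed open set, each zone goes to its cheapest open site; total = fixed + service.
{C, F}: C1→F 65, C2→C 175, C3→F 30, C4→C 76, C5→C 117, C6→C 68, C7→C 90. Service 621; fixed 439; total 1060.
{C}: C1→C 130, C2→C 175, C3→C 195, C4→C 76, C5→C 117, C6→C 68, C7→C 90. Service 851; fixed 231; total 1082.
{A, D}: service 854 + fixed 251 = 1105
{A, B, C, D, E, F}: service 482 + fixed 1073 = 1555
No other subset beats 1060.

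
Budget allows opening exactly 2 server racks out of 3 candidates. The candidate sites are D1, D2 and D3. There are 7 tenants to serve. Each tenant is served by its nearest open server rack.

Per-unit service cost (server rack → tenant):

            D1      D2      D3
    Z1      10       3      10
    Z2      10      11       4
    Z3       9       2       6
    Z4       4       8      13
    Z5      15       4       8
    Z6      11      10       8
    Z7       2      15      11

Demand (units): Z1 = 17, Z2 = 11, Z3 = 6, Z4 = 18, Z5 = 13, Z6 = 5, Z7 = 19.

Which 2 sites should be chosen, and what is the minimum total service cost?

Choose D1 and D2; total service cost 385.

With exactly 2 open, each tenant uses its cheapest among the chosen.
{D1, D2}: Z1→D2 3·17=51, Z2→D1 10·11=110, Z3→D2 2·6=12, Z4→D1 4·18=72, Z5→D2 4·13=52, Z6→D2 10·5=50, Z7→D1 2·19=38. Service cost 385.
{D1, D3}: service cost 504
{D2, D3}: service cost 552
Among all 3 size-2 choices, {D1, D2} is lowest.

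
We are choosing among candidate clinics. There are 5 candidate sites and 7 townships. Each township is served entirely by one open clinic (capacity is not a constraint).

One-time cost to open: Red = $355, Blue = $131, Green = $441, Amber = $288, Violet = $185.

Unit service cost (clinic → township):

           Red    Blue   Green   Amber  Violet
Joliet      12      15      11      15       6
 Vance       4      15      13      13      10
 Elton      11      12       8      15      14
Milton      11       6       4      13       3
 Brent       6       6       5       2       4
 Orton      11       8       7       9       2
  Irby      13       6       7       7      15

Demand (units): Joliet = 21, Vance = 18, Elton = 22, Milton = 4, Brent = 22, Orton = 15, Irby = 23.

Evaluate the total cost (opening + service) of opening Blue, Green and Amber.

Total cost: 1804

Each township is assigned to its cheapest site among the open ones.
{Blue, Green, Amber}: Joliet→Green 11·21=231, Vance→Green 13·18=234, Elton→Green 8·22=176, Milton→Green 4·4=16, Brent→Amber 2·22=44, Orton→Green 7·15=105, Irby→Blue 6·23=138. Service 944; fixed 860; total 1804.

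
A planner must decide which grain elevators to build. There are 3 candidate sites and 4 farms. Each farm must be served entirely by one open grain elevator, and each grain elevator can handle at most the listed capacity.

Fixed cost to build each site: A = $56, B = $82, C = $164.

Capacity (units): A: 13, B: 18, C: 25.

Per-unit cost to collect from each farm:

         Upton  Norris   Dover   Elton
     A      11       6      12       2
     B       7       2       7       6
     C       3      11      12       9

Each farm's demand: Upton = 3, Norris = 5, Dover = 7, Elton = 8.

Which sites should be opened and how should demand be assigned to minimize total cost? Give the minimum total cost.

Minimum total cost: 234

Open {A, B}: Upton→B 7·3=21, Norris→B 2·5=10, Dover→B 7·7=49, Elton→A 2·8=16.
Loads: A carries 8/13, B carries 15/18. Service 96; fixed 138; total 234.
Next best feasible plan costs 246.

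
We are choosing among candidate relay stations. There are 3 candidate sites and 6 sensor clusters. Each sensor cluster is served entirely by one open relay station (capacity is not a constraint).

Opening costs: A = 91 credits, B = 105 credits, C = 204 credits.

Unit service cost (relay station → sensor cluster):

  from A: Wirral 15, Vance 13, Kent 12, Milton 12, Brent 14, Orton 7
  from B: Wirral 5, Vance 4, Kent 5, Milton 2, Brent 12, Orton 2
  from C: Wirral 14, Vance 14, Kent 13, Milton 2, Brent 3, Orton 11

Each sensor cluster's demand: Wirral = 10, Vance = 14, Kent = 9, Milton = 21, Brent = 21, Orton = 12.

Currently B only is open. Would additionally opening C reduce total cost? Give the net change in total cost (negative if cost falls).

No — net change +15 (cost rises by 15).

Current service cost with {B}: 469.
Adding C: each sensor cluster re-picks its cheapest; new service cost 280, saving 189.
Extra fixed cost: 204. Net change = 204 − 189 = 15.
(Totals: 574 → 589.)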